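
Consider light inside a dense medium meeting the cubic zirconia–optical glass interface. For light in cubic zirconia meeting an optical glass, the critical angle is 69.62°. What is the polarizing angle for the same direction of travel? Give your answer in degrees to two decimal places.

n₂/n₁ = sin θ_c = sin 69.62° = 0.9374.
tan θ_B equals the same ratio, so θ_B = arctan(0.9374) = 43.15°.

θ_B ≈ 43.15°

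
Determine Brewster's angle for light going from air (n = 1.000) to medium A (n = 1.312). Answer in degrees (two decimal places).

Brewster's condition: tan θ_B = n₂/n₁ = 1.312/1.000 = 1.3120.
So θ_B = arctan 1.3120 = 52.69°.

θ_B ≈ 52.69°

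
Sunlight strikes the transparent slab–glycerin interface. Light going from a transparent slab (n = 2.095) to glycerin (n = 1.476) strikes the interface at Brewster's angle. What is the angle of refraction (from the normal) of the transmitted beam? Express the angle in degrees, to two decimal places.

θ_t ≈ 54.83°

First find Brewster's angle: tan θ_B = 1.476/2.095 = 0.7045, giving θ_B = 35.17°.
The refracted ray is perpendicular to the reflected ray, so θ_t = 90° − θ_B = 54.83°.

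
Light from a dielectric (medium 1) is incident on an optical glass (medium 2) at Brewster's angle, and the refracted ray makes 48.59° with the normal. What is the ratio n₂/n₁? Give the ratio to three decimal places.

n₂/n₁ ≈ 0.882

At Brewster incidence θ_B = 90° − θ_t = 90° − 48.59° = 41.41°.
tan θ_B = n₂/n₁, so n₂/n₁ = tan 41.41° = 0.882.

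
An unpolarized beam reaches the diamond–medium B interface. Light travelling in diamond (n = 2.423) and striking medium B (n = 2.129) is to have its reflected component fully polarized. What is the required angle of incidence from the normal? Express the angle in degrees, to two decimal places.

Brewster's condition: tan θ_B = n₂/n₁ = 2.129/2.423 = 0.8787.
θ_B = arctan(0.8787) = 41.30°.

θ_B ≈ 41.30°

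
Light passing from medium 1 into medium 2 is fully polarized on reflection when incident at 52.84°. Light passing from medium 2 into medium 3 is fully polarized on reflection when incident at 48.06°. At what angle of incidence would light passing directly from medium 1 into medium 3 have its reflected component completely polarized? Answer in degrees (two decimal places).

n₂/n₁ = tan 52.84° = 1.3194 and n₃/n₂ = tan 48.06° = 1.1130.
n₃/n₁ = 1.4684. Then tan θ_B(1→3) = n₃/n₁, so θ_B(1→3) = arctan(1.4684) = 55.74°.

θ_B ≈ 55.74°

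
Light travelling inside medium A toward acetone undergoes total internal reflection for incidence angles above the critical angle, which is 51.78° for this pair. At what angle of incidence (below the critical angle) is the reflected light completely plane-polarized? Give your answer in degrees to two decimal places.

sin θ_c = n₂/n₁, so n₂/n₁ = sin 51.78° = 0.7856.
Brewster: tan θ_B = n₂/n₁ = 0.7856.
θ_B = arctan(0.7856) = 38.15°.

θ_B ≈ 38.15°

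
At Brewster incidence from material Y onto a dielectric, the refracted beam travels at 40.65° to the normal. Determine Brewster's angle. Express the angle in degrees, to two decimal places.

Since the reflected and refracted rays are at right angles at the polarizing angle, θ_B + θ_t = 90°.
So θ_B = 90° − θ_t = 90° − 40.65° = 49.35°.

θ_B ≈ 49.35°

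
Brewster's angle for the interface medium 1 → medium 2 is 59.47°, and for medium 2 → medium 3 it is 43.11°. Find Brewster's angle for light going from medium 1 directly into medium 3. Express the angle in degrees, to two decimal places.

θ_B ≈ 57.79°

Each Brewster angle gives a ratio: n₂/n₁ = tan 59.47° = 1.6956, n₃/n₂ = tan 43.11° = 0.9361.
So n₃/n₁ = (n₂/n₁)(n₃/n₂) = 1.6956 × 0.9361 = 1.5873.
θ_B(1→3) = arctan(1.5873) = 57.79°.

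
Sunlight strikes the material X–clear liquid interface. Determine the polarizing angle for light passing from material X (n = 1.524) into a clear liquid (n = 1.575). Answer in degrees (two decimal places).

θ_B ≈ 45.94°

At Brewster's angle the reflected and refracted rays are perpendicular, which with Snell's law gives tan θ_B = n₂/n₁.
Here n₂/n₁ = 1.575/1.524 = 1.0335, and Brewster's law gives tan θ_B = n₂/n₁.
So θ_B = arctan 1.0335 = 45.94°.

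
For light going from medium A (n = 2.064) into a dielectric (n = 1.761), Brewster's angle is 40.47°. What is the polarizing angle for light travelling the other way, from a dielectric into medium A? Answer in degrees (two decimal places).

The two Brewster angles are complementary: θ_B' = 90° − θ_B = 90° − 40.47° = 49.53°.

θ_B' ≈ 49.53°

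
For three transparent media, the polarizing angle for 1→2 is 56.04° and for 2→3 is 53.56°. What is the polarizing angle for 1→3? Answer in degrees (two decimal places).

θ_B ≈ 63.56°

n₂/n₁ = tan 56.04° = 1.4848 and n₃/n₂ = tan 53.56° = 1.3544.
So n₃/n₁ = (n₂/n₁)(n₃/n₂) = 1.4848 × 1.3544 = 2.0110.
θ_B(1→3) = arctan(2.0110) = 63.56°.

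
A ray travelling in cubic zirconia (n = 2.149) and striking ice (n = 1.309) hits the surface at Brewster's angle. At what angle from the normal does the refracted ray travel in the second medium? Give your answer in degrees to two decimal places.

tan θ_B = n₂/n₁ = 1.309/2.149 = 0.6091, so θ_B = 31.35°.
At Brewster's angle the reflected and refracted rays are perpendicular, so θ_t = 90° − θ_B = 90° − 31.35° = 58.65°.

θ_t ≈ 58.65°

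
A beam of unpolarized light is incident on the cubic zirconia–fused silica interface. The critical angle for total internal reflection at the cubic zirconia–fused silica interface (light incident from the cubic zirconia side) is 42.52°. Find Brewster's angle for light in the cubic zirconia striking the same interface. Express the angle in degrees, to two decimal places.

θ_B ≈ 34.05°

n₂/n₁ = sin θ_c = sin 42.52° = 0.6758.
tan θ_B equals the same ratio, so θ_B = arctan(0.6758) = 34.05°.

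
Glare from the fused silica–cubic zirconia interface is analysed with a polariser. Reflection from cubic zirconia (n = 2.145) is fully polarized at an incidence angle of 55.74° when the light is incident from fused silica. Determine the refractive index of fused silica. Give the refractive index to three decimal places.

Full polarization of the reflected beam means tan θ_B = n₂/n₁, where n₁ is the incident medium (fused silica).
n₁ = n₂ / tan θ_B = 2.145 / tan 55.74° = 1.461.

n ≈ 1.461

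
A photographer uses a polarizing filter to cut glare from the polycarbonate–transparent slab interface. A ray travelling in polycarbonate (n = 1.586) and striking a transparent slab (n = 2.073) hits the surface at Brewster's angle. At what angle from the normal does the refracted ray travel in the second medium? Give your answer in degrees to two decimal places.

θ_t ≈ 37.42°

First find Brewster's angle: tan θ_B = 2.073/1.586 = 1.3071, giving θ_B = 52.58°.
Since θ_B + θ_t = 90° at Brewster incidence, θ_t = 90° − 52.58° = 37.42°.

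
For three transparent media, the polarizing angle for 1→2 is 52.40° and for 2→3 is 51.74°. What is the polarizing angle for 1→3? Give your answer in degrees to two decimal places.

Each Brewster angle gives a ratio: n₂/n₁ = tan 52.40° = 1.2985, n₃/n₂ = tan 51.74° = 1.2680.
So n₃/n₁ = (n₂/n₁)(n₃/n₂) = 1.2985 × 1.2680 = 1.6466.
θ_B(1→3) = arctan(1.6466) = 58.73°.

θ_B ≈ 58.73°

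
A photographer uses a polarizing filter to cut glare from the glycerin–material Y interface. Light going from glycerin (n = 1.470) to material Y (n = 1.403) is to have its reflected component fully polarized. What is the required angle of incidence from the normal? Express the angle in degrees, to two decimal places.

Brewster's condition: tan θ_B = n₂/n₁ = 1.403/1.470 = 0.9544.
θ_B = arctan(0.9544) = 43.66°.

θ_B ≈ 43.66°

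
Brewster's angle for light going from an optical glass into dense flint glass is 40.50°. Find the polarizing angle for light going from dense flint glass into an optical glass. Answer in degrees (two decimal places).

Reversing the direction swaps n₁ and n₂, so tan θ_B' = 1/tan θ_B and θ_B' = 90° − θ_B.
Hence θ_B' = 90° − 40.50° = 49.50°.

θ_B' ≈ 49.50°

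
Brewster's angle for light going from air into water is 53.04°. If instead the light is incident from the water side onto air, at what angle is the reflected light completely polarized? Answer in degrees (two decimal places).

tan θ_B' = n₁/n₂ = 1/tan θ_B, so θ_B' = 90° − θ_B.
θ_B' = 90° − 53.04° = 36.96°.

θ_B' ≈ 36.96°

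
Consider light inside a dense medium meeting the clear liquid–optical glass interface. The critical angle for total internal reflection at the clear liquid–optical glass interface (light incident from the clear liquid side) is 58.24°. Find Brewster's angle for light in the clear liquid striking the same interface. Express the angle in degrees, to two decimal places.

θ_B ≈ 40.37°

n₂/n₁ = sin θ_c = sin 58.24° = 0.8503.
tan θ_B equals the same ratio, so θ_B = arctan(0.8503) = 40.37°.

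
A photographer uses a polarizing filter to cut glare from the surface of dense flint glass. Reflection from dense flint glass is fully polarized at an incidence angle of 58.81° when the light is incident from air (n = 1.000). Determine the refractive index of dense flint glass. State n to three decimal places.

n ≈ 1.652

At Brewster's angle, tan θ_B = n₂/n₁ with n₁ on the incident side (air) and n₂ on the transmitted side (dense flint glass).
n₂ = n₁ tan θ_B = 1.000 × tan 58.81° = 1.652.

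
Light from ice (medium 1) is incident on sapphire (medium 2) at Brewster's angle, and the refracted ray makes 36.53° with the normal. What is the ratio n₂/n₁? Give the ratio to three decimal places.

n₂/n₁ ≈ 1.350

At Brewster incidence θ_B = 90° − θ_t = 90° − 36.53° = 53.47°.
Then n₂/n₁ = tan θ_B = tan 53.47° = 1.350.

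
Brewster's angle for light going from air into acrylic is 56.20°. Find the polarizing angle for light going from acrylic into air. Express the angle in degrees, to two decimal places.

θ_B' ≈ 33.80°

tan θ_B' = n₁/n₂ = 1/tan θ_B, so θ_B' = 90° − θ_B.
θ_B' = 90° − 56.20° = 33.80°.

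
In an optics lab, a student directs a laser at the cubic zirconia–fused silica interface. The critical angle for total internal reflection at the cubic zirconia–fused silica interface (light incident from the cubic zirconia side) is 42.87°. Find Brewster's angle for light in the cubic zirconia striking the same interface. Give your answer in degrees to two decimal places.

θ_B ≈ 34.23°

At the critical angle sin θ_c = n₂/n₁, giving n₂/n₁ = sin 42.87° = 0.6803.
Then tan θ_B = n₂/n₁ = 0.6803, so θ_B = arctan 0.6803 = 34.23°.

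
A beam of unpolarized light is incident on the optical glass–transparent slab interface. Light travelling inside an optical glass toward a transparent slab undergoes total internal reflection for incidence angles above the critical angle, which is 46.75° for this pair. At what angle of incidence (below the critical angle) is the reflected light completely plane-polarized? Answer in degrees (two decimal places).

sin θ_c = n₂/n₁, so n₂/n₁ = sin 46.75° = 0.7284.
Brewster: tan θ_B = n₂/n₁ = 0.7284.
θ_B = arctan(0.7284) = 36.07°.

θ_B ≈ 36.07°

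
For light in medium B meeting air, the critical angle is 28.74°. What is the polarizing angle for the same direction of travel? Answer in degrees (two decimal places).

θ_B ≈ 25.68°

n₂/n₁ = sin θ_c = sin 28.74° = 0.4808.
tan θ_B equals the same ratio, so θ_B = arctan(0.4808) = 25.68°.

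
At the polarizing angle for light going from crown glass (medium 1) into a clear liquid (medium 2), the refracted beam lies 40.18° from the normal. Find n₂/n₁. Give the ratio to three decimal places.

n₂/n₁ ≈ 1.184

At Brewster incidence θ_B = 90° − θ_t = 90° − 40.18° = 49.82°.
tan θ_B = n₂/n₁, so n₂/n₁ = tan 49.82° = 1.184.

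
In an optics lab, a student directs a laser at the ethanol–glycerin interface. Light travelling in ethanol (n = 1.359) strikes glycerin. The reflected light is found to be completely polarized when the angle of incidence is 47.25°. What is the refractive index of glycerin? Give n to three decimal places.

n ≈ 1.470

Full polarization of the reflected beam means tan θ_B = n₂/n₁, where n₁ is the incident medium (ethanol).
n₂ = n₁ tan θ_B = 1.359 × tan 47.25° = 1.470.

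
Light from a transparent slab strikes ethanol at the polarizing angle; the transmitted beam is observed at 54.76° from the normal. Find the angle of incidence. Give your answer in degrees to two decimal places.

θ_B ≈ 35.24°

Brewster's condition makes the reflected and refracted beams perpendicular: θ_B + θ_t = 90°.
θ_B = 90° − 54.76° = 35.24°.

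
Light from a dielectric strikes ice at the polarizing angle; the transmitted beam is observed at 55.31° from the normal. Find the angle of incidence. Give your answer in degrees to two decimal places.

θ_B ≈ 34.69°

At Brewster's angle the reflected and refracted rays are perpendicular, so θ_B + θ_t = 90°.
So θ_B = 90° − θ_t = 90° − 55.31° = 34.69°.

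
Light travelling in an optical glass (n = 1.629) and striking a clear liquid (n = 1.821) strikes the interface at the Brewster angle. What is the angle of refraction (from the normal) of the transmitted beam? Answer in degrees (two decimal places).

tan θ_B = n₂/n₁ = 1.821/1.629 = 1.1179, so θ_B = 48.19°.
At Brewster's angle the reflected and refracted rays are perpendicular, so θ_t = 90° − θ_B = 90° − 48.19° = 41.81°.

θ_t ≈ 41.81°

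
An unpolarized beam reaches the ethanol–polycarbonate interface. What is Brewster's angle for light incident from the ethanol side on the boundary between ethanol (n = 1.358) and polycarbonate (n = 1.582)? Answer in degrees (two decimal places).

θ_B ≈ 49.36°

At Brewster's angle the reflected and refracted rays are perpendicular, which with Snell's law gives tan θ_B = n₂/n₁.
tan θ_B = n₂/n₁ = 1.582/1.358 = 1.1649.
So θ_B = arctan 1.1649 = 49.36°.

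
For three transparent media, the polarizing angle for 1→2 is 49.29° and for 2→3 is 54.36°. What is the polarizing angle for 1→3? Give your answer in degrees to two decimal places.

θ_B ≈ 58.33°

tan θ_B(1→2) = n₂/n₁ = tan 49.29° = 1.1622.
tan θ_B(2→3) = n₃/n₂ = tan 54.36° = 1.3947.
Multiplying, n₃/n₁ = 1.1622 × 1.3947 = 1.6209, and θ_B(1→3) = arctan 1.6209 = 58.33°.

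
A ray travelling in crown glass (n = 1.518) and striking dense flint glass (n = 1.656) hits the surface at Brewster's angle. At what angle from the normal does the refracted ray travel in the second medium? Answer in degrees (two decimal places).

θ_B = arctan(n₂/n₁) = arctan(1.656/1.518) = 47.49°.
The refracted ray is perpendicular to the reflected ray, so θ_t = 90° − θ_B = 42.51°.

θ_t ≈ 42.51°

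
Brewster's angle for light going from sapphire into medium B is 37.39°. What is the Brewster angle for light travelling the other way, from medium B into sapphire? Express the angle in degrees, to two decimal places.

The two Brewster angles are complementary: θ_B' = 90° − θ_B = 90° − 37.39° = 52.61°.

θ_B' ≈ 52.61°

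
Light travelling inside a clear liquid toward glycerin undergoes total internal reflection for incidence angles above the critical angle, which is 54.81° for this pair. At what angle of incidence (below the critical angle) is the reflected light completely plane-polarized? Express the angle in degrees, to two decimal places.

At the critical angle sin θ_c = n₂/n₁, giving n₂/n₁ = sin 54.81° = 0.8172.
Then tan θ_B = n₂/n₁ = 0.8172, so θ_B = arctan 0.8172 = 39.26°.

θ_B ≈ 39.26°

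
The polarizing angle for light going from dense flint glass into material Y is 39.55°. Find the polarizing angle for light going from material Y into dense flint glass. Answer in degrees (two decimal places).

tan θ_B' = n₁/n₂ = 1/tan θ_B, so θ_B' = 90° − θ_B.
θ_B' = 90° − 39.55° = 50.45°.

θ_B' ≈ 50.45°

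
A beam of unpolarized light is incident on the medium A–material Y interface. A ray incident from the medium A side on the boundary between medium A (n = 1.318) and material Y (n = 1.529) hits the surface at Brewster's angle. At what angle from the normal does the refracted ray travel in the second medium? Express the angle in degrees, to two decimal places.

tan θ_B = n₂/n₁ = 1.529/1.318 = 1.1601, so θ_B = 49.24°.
At Brewster's angle the reflected and refracted rays are perpendicular, so θ_t = 90° − θ_B = 90° − 49.24° = 40.76°.

θ_t ≈ 40.76°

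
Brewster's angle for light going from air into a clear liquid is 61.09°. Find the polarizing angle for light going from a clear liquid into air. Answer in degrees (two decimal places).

The two Brewster angles are complementary: θ_B' = 90° − θ_B = 90° − 61.09° = 28.91°.

θ_B' ≈ 28.91°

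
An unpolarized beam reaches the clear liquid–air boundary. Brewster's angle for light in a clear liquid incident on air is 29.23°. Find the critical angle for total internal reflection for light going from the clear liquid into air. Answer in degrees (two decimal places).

n₂/n₁ = tan 29.23° = 0.5596; the critical angle satisfies sin θ_c = n₂/n₁.
θ_c = arcsin(0.5596) = 34.03°.

θ_c ≈ 34.03°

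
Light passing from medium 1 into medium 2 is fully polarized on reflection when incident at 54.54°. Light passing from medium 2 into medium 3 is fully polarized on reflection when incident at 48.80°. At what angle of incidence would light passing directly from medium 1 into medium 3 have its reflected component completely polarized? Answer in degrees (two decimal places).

tan θ_B(1→2) = n₂/n₁ = tan 54.54° = 1.4040.
tan θ_B(2→3) = n₃/n₂ = tan 48.80° = 1.1423.
So n₃/n₁ = (n₂/n₁)(n₃/n₂) = 1.4040 × 1.1423 = 1.6038.
θ_B(1→3) = arctan(1.6038) = 58.06°.

θ_B ≈ 58.06°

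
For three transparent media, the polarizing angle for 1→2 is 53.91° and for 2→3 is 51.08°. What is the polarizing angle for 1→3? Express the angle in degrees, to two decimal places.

Each Brewster angle gives a ratio: n₂/n₁ = tan 53.91° = 1.3718, n₃/n₂ = tan 51.08° = 1.2384.
n₃/n₁ = 1.6989. Then tan θ_B(1→3) = n₃/n₁, so θ_B(1→3) = arctan(1.6989) = 59.52°.

θ_B ≈ 59.52°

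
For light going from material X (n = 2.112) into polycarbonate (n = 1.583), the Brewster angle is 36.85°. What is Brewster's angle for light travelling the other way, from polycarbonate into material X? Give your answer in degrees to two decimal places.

θ_B' ≈ 53.15°

Reversing the direction swaps n₁ and n₂, so tan θ_B' = 1/tan θ_B and θ_B' = 90° − θ_B.
Hence θ_B' = 90° − 36.85° = 53.15°.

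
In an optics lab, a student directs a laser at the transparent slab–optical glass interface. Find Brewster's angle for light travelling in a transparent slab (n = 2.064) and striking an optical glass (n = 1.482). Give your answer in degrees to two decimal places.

θ_B ≈ 35.68°

At Brewster's angle the reflected and refracted rays are perpendicular, which with Snell's law gives tan θ_B = n₂/n₁.
tan θ_B = n₂/n₁ = 1.482/2.064 = 0.7180.
θ_B = arctan(0.7180) = 35.68°.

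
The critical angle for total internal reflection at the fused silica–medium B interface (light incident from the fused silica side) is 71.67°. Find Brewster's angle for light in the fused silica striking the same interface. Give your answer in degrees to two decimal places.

θ_B ≈ 43.51°

sin θ_c = n₂/n₁, so n₂/n₁ = sin 71.67° = 0.9493.
Brewster: tan θ_B = n₂/n₁ = 0.9493.
θ_B = arctan(0.9493) = 43.51°.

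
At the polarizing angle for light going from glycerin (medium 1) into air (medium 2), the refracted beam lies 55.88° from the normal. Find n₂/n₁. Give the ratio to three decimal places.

n₂/n₁ ≈ 0.678

θ_B + θ_t = 90°, so θ_B = 90° − 55.88° = 34.12°.
tan θ_B = n₂/n₁, so n₂/n₁ = tan 34.12° = 0.678.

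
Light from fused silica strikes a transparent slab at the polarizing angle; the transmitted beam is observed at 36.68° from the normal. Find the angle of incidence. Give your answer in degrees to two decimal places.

Since the reflected and refracted rays are at right angles at the polarizing angle, θ_B + θ_t = 90°.
So θ_B = 90° − θ_t = 90° − 36.68° = 53.32°.

θ_B ≈ 53.32°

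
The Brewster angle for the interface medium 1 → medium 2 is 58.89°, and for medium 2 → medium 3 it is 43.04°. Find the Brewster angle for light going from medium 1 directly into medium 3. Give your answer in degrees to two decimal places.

n₂/n₁ = tan 58.89° = 1.6571 and n₃/n₂ = tan 43.04° = 0.9338.
So n₃/n₁ = (n₂/n₁)(n₃/n₂) = 1.6571 × 0.9338 = 1.5474.
θ_B(1→3) = arctan(1.5474) = 57.13°.

θ_B ≈ 57.13°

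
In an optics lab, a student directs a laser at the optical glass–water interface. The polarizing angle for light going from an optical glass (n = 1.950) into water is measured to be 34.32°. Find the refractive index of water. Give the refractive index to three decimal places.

Full polarization of the reflected beam means tan θ_B = n₂/n₁, where n₁ is the incident medium (an optical glass).
n₂ = n₁ tan θ_B = 1.950 × tan 34.32° = 1.331.

n ≈ 1.331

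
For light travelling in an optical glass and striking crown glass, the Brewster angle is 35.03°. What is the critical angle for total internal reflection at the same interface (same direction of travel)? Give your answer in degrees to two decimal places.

θ_c ≈ 44.51°

n₂/n₁ = tan 35.03° = 0.7010; the critical angle satisfies sin θ_c = n₂/n₁.
θ_c = arcsin(0.7010) = 44.51°.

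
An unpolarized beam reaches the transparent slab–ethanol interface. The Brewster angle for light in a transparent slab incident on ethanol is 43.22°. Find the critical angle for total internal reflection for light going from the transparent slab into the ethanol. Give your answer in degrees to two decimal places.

θ_c ≈ 70.00°

From Brewster, n₂/n₁ = tan θ_B = tan 43.22° = 0.9397.
Then sin θ_c = n₂/n₁ = 0.9397, so θ_c = arcsin 0.9397 = 70.00°.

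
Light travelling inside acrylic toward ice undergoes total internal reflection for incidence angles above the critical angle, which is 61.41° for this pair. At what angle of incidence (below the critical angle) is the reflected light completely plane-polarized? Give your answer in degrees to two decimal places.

At the critical angle sin θ_c = n₂/n₁, giving n₂/n₁ = sin 61.41° = 0.8781.
Then tan θ_B = n₂/n₁ = 0.8781, so θ_B = arctan 0.8781 = 41.29°.

θ_B ≈ 41.29°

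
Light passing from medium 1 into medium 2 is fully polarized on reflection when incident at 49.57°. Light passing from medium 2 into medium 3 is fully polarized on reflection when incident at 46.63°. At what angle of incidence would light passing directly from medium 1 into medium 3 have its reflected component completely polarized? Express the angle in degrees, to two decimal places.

θ_B ≈ 51.17°

n₂/n₁ = tan 49.57° = 1.1738 and n₃/n₂ = tan 46.63° = 1.0586.
n₃/n₁ = 1.2425. Then tan θ_B(1→3) = n₃/n₁, so θ_B(1→3) = arctan(1.2425) = 51.17°.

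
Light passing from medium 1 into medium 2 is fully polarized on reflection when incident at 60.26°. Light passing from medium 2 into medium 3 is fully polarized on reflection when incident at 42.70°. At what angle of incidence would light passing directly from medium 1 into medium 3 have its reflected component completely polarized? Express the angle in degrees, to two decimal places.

tan θ_B(1→2) = n₂/n₁ = tan 60.26° = 1.7503.
tan θ_B(2→3) = n₃/n₂ = tan 42.70° = 0.9228.
Multiplying, n₃/n₁ = 1.7503 × 0.9228 = 1.6152, and θ_B(1→3) = arctan 1.6152 = 58.24°.

θ_B ≈ 58.24°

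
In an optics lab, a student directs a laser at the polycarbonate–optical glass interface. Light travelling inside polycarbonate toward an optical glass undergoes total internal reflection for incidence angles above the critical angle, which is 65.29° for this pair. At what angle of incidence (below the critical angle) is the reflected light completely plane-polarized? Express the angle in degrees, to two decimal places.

θ_B ≈ 42.25°

At the critical angle sin θ_c = n₂/n₁, giving n₂/n₁ = sin 65.29° = 0.9084.
Then tan θ_B = n₂/n₁ = 0.9084, so θ_B = arctan 0.9084 = 42.25°.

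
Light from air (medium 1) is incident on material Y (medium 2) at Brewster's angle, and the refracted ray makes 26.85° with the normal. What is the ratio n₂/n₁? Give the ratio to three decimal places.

θ_B + θ_t = 90°, so θ_B = 90° − 26.85° = 63.15°.
Then n₂/n₁ = tan θ_B = tan 63.15° = 1.975.

n₂/n₁ ≈ 1.975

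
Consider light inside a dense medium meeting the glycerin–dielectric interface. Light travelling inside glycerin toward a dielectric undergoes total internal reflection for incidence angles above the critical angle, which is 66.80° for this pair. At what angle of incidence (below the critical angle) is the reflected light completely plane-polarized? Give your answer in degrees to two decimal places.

At the critical angle sin θ_c = n₂/n₁, giving n₂/n₁ = sin 66.80° = 0.9191.
Then tan θ_B = n₂/n₁ = 0.9191, so θ_B = arctan 0.9191 = 42.59°.

θ_B ≈ 42.59°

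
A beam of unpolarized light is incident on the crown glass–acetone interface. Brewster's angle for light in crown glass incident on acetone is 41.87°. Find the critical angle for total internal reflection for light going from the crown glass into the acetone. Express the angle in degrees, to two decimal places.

θ_c ≈ 63.68°

From Brewster, n₂/n₁ = tan θ_B = tan 41.87° = 0.8963.
Then sin θ_c = n₂/n₁ = 0.8963, so θ_c = arcsin 0.8963 = 63.68°.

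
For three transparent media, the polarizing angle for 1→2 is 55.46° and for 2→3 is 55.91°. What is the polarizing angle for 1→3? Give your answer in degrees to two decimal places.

tan θ_B(1→2) = n₂/n₁ = tan 55.46° = 1.4528.
tan θ_B(2→3) = n₃/n₂ = tan 55.91° = 1.4775.
Multiplying, n₃/n₁ = 1.4528 × 1.4775 = 2.1466, and θ_B(1→3) = arctan 2.1466 = 65.02°.

θ_B ≈ 65.02°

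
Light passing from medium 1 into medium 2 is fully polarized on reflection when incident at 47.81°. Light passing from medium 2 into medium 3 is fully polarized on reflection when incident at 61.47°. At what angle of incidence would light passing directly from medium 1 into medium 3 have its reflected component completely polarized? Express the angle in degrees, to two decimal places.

θ_B ≈ 63.77°

Each Brewster angle gives a ratio: n₂/n₁ = tan 47.81° = 1.1032, n₃/n₂ = tan 61.47° = 1.8395.
Multiplying, n₃/n₁ = 1.1032 × 1.8395 = 2.0294, and θ_B(1→3) = arctan 2.0294 = 63.77°.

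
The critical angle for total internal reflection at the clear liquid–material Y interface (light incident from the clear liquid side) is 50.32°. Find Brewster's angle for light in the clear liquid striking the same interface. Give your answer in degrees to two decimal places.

sin θ_c = n₂/n₁, so n₂/n₁ = sin 50.32° = 0.7696.
Brewster: tan θ_B = n₂/n₁ = 0.7696.
θ_B = arctan(0.7696) = 37.58°.

θ_B ≈ 37.58°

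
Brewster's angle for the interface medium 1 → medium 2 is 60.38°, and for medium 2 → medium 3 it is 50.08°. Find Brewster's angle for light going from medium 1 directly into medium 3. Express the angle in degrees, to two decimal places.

θ_B ≈ 64.56°

n₂/n₁ = tan 60.38° = 1.7589 and n₃/n₂ = tan 50.08° = 1.1951.
So n₃/n₁ = (n₂/n₁)(n₃/n₂) = 1.7589 × 1.1951 = 2.1021.
θ_B(1→3) = arctan(2.1021) = 64.56°.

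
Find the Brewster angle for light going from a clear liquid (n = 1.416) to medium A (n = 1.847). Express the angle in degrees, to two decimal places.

The reflected p-component vanishes when tan θ_B = n₂/n₁.
Brewster's condition: tan θ_B = n₂/n₁ = 1.847/1.416 = 1.3044.
θ_B = arctan(1.3044) = 52.52°.

θ_B ≈ 52.52°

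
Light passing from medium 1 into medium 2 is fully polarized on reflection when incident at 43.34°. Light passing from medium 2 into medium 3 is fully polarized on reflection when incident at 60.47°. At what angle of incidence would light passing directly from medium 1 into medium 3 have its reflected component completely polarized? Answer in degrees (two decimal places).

θ_B ≈ 59.02°

Each Brewster angle gives a ratio: n₂/n₁ = tan 43.34° = 0.9437, n₃/n₂ = tan 60.47° = 1.7653.
Multiplying, n₃/n₁ = 0.9437 × 1.7653 = 1.6659, and θ_B(1→3) = arctan 1.6659 = 59.02°.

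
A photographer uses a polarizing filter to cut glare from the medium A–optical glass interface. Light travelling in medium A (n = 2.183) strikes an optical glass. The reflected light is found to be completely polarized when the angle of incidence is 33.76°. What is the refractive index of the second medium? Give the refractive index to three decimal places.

Full polarization of the reflected beam means tan θ_B = n₂/n₁, where n₁ is the incident medium (medium A).
n₂ = n₁ tan θ_B = 2.183 × tan 33.76° = 1.459.

n ≈ 1.459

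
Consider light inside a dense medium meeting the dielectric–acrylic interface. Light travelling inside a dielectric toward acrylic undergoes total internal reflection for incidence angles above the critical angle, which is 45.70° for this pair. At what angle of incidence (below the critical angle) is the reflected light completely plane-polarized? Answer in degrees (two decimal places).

At the critical angle sin θ_c = n₂/n₁, giving n₂/n₁ = sin 45.70° = 0.7157.
Then tan θ_B = n₂/n₁ = 0.7157, so θ_B = arctan 0.7157 = 35.59°.

θ_B ≈ 35.59°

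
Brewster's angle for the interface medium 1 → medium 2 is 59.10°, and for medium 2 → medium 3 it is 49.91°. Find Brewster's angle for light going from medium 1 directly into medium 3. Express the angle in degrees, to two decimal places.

θ_B ≈ 63.26°

n₂/n₁ = tan 59.10° = 1.6709 and n₃/n₂ = tan 49.91° = 1.1880.
n₃/n₁ = 1.9849. Then tan θ_B(1→3) = n₃/n₁, so θ_B(1→3) = arctan(1.9849) = 63.26°.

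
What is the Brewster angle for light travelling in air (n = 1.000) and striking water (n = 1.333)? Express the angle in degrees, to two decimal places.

tan θ_B = n₂/n₁ = 1.333/1.000 = 1.3330.
So θ_B = arctan 1.3330 = 53.12°.

θ_B ≈ 53.12°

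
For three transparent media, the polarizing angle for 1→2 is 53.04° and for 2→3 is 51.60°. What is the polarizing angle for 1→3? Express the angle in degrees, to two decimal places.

tan θ_B(1→2) = n₂/n₁ = tan 53.04° = 1.3290.
tan θ_B(2→3) = n₃/n₂ = tan 51.60° = 1.2617.
Multiplying, n₃/n₁ = 1.3290 × 1.2617 = 1.6767, and θ_B(1→3) = arctan 1.6767 = 59.19°.

θ_B ≈ 59.19°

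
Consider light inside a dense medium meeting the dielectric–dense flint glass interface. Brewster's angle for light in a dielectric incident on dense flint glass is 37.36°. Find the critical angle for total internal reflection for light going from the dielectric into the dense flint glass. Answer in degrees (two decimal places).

From Brewster, n₂/n₁ = tan θ_B = tan 37.36° = 0.7635.
Then sin θ_c = n₂/n₁ = 0.7635, so θ_c = arcsin 0.7635 = 49.77°.

θ_c ≈ 49.77°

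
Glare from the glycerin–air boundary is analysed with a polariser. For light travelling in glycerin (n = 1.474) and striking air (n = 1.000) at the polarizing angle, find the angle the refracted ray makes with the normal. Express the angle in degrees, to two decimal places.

θ_t ≈ 55.85°

First find Brewster's angle: tan θ_B = 1.000/1.474 = 0.6784, giving θ_B = 34.15°.
Since θ_B + θ_t = 90° at Brewster incidence, θ_t = 90° − 34.15° = 55.85°.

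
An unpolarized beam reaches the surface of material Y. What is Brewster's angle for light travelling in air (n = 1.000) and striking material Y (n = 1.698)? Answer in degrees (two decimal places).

θ_B ≈ 59.50°

Here n₂/n₁ = 1.698/1.000 = 1.6980, and Brewster's law gives tan θ_B = n₂/n₁. Taking the arctangent, θ_B = 59.50°.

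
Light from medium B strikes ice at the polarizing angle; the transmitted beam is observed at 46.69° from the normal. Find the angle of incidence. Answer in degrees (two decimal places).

Since the reflected and refracted rays are at right angles at the polarizing angle, θ_B + θ_t = 90°.
So θ_B = 90° − θ_t = 90° − 46.69° = 43.31°.

θ_B ≈ 43.31°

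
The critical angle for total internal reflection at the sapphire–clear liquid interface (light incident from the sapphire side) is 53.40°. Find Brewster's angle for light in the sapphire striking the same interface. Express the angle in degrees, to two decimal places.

θ_B ≈ 38.76°

sin θ_c = n₂/n₁, so n₂/n₁ = sin 53.40° = 0.8028.
Brewster: tan θ_B = n₂/n₁ = 0.8028.
θ_B = arctan(0.8028) = 38.76°.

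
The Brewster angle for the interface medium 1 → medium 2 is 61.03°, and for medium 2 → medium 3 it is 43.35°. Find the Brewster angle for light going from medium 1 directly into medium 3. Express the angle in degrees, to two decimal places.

θ_B ≈ 59.61°

Each Brewster angle gives a ratio: n₂/n₁ = tan 61.03° = 1.8063, n₃/n₂ = tan 43.35° = 0.9440.
n₃/n₁ = 1.7051. Then tan θ_B(1→3) = n₃/n₁, so θ_B(1→3) = arctan(1.7051) = 59.61°.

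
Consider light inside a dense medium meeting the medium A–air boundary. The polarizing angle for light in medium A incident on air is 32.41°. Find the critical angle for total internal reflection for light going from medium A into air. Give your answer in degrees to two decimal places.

θ_c ≈ 39.41°

n₂/n₁ = tan 32.41° = 0.6349; the critical angle satisfies sin θ_c = n₂/n₁.
θ_c = arcsin(0.6349) = 39.41°.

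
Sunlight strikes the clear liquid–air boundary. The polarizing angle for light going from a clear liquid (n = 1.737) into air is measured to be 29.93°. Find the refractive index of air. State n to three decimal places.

At the polarizing angle, tan θ_B = n₂/n₁ with n₁ on the incident side (a clear liquid) and n₂ on the transmitted side (air).
n₂ = n₁ tan θ_B = 1.737 × tan 29.93° = 1.000.

n ≈ 1.000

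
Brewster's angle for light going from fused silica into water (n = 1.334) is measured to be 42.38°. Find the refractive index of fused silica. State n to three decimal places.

n ≈ 1.462

Brewster's law: tan θ_B = n₂/n₁ (light incident in fused silica, refracted into water).
n₁ = n₂ / tan θ_B = 1.334 / tan 42.38° = 1.462.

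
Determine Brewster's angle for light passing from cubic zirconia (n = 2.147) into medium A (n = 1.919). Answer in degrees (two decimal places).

tan θ_B = n₂/n₁ = 1.919/2.147 = 0.8938.
θ_B = arctan(0.8938) = 41.79°.

θ_B ≈ 41.79°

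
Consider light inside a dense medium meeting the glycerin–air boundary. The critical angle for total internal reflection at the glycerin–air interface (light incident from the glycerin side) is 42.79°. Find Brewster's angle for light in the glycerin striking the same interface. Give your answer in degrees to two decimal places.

At the critical angle sin θ_c = n₂/n₁, giving n₂/n₁ = sin 42.79° = 0.6793.
Then tan θ_B = n₂/n₁ = 0.6793, so θ_B = arctan 0.6793 = 34.19°.

θ_B ≈ 34.19°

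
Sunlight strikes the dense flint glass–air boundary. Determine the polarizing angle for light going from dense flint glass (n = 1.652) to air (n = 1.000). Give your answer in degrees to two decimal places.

θ_B ≈ 31.19°

tan θ_B = n₂/n₁ = 1.000/1.652 = 0.6053.
So θ_B = arctan 0.6053 = 31.19°.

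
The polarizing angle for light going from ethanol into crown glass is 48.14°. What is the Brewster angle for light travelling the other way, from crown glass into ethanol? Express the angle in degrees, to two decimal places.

tan θ_B' = n₁/n₂ = 1/tan θ_B, so θ_B' = 90° − θ_B.
θ_B' = 90° − 48.14° = 41.86°.

θ_B' ≈ 41.86°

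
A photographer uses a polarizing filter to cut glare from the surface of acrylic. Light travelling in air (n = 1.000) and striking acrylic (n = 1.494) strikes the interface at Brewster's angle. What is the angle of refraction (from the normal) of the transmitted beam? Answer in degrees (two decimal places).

First find Brewster's angle: tan θ_B = 1.494/1.000 = 1.4940, giving θ_B = 56.20°.
The refracted ray is perpendicular to the reflected ray, so θ_t = 90° − θ_B = 33.80°.

θ_t ≈ 33.80°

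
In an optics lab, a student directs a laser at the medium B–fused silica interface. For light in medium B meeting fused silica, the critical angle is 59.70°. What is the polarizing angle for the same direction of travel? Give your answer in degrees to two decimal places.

At the critical angle sin θ_c = n₂/n₁, giving n₂/n₁ = sin 59.70° = 0.8634.
Then tan θ_B = n₂/n₁ = 0.8634, so θ_B = arctan 0.8634 = 40.81°.

θ_B ≈ 40.81°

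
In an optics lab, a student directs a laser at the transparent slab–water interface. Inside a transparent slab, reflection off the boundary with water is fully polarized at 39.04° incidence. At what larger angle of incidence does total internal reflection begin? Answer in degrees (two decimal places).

tan θ_B = n₂/n₁ = tan 39.04° = 0.8109.
Total internal reflection: sin θ_c = n₂/n₁ = 0.8109.
θ_c = arcsin(0.8109) = 54.19°.

θ_c ≈ 54.19°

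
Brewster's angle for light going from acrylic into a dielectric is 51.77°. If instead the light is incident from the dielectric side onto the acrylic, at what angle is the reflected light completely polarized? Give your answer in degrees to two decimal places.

The two Brewster angles are complementary: θ_B' = 90° − θ_B = 90° − 51.77° = 38.23°.

θ_B' ≈ 38.23°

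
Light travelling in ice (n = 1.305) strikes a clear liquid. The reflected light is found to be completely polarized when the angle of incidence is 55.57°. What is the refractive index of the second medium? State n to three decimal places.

Full polarization of the reflected beam means tan θ_B = n₂/n₁, where n₁ is the incident medium (ice).
n₂ = n₁ tan θ_B = 1.305 × tan 55.57° = 1.904.

n ≈ 1.904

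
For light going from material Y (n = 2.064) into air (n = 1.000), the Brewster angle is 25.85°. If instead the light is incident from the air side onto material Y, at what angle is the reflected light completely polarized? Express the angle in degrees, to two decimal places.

θ_B' ≈ 64.15°

Reversing the direction swaps n₁ and n₂, so tan θ_B' = 1/tan θ_B and θ_B' = 90° − θ_B.
Hence θ_B' = 90° − 25.85° = 64.15°.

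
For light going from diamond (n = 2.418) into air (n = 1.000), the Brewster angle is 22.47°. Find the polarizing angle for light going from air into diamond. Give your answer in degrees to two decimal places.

θ_B' ≈ 67.53°

Reversing the direction swaps n₁ and n₂, so tan θ_B' = 1/tan θ_B and θ_B' = 90° − θ_B.
Hence θ_B' = 90° − 22.47° = 67.53°.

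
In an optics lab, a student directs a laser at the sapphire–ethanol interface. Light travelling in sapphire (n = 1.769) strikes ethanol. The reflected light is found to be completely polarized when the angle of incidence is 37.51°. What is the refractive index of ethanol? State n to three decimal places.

n ≈ 1.358

Full polarization of the reflected beam means tan θ_B = n₂/n₁, where n₁ is the incident medium (sapphire).
n₂ = n₁ tan θ_B = 1.769 × tan 37.51° = 1.358.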